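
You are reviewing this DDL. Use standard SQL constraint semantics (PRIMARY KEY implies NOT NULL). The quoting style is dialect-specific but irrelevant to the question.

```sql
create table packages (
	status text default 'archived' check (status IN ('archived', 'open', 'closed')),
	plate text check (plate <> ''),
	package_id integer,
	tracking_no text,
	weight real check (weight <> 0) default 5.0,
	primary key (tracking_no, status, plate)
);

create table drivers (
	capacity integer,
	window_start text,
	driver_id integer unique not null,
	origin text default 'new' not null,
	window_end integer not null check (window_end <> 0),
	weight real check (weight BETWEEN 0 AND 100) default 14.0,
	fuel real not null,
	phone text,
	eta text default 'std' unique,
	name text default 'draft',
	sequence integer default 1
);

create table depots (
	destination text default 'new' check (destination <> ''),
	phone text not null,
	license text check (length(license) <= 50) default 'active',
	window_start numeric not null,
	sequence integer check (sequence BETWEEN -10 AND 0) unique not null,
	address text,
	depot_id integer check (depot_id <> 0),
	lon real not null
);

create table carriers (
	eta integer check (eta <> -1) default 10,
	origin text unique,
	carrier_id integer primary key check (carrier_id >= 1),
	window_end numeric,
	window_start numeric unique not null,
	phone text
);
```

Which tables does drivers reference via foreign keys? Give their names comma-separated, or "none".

No column in drivers has a REFERENCES clause.

none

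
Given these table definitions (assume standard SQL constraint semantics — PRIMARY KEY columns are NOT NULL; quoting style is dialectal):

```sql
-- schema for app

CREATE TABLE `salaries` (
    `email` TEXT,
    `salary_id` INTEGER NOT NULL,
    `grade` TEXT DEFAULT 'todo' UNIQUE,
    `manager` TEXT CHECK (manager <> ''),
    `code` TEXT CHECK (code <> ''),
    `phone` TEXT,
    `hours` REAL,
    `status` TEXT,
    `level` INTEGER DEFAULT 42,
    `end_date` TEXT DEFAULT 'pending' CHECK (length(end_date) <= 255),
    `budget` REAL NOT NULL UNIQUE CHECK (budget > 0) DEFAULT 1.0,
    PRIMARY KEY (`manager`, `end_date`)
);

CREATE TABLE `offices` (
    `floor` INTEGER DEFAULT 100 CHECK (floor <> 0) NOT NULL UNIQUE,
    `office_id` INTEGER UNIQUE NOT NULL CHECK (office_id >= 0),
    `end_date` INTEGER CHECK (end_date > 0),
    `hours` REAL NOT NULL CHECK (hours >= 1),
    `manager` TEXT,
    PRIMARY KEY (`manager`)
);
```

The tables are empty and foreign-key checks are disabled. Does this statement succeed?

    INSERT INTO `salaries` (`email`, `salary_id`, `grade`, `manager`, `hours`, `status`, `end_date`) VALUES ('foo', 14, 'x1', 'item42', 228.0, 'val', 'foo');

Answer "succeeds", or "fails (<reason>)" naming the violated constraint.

NOT NULL columns: budget defaults to 1.0; end_date is supplied; manager is supplied; salary_id is supplied.
CHECK constraints: 'item42' satisfies (manager <> ''); 'foo' satisfies (length(end_date) <= 255).
No constraint is violated.

succeeds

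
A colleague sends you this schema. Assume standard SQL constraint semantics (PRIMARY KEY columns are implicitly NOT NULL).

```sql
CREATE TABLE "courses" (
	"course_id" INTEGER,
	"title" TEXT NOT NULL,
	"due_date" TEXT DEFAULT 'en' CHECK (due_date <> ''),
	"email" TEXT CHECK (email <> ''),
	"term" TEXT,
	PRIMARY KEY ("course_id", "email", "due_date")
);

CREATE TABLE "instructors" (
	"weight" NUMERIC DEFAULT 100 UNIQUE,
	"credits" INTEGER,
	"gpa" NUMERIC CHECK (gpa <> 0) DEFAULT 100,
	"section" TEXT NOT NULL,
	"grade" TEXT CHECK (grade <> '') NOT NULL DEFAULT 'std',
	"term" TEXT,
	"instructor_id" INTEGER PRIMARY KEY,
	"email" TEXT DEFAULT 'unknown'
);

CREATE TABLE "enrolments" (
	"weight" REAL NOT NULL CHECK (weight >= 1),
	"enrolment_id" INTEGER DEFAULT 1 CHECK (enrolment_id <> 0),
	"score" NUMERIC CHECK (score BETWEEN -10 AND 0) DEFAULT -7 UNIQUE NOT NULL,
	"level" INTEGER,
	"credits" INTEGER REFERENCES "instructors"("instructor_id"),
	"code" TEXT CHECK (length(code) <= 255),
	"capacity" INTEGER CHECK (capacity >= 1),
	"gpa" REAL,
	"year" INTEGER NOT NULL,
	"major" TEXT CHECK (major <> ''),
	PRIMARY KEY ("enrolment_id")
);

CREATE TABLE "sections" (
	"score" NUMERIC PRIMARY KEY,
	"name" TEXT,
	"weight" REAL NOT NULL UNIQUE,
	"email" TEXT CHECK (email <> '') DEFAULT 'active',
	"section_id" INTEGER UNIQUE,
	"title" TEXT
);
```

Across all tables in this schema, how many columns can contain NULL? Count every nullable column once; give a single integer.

courses: 1 nullable (term — PK (course_id, email, due_date) and explicit NOT NULL columns excluded).
instructors: 5 nullable (weight, credits, gpa, term, email — PK (instructor_id) and explicit NOT NULL columns excluded).
enrolments: 6 nullable (level, credits, code, capacity, gpa, major — PK (enrolment_id) and explicit NOT NULL columns excluded).
sections: 4 nullable (name, email, section_id, title — PK (score) and explicit NOT NULL columns excluded).
Total: 1 + 5 + 6 + 4 = 16.

16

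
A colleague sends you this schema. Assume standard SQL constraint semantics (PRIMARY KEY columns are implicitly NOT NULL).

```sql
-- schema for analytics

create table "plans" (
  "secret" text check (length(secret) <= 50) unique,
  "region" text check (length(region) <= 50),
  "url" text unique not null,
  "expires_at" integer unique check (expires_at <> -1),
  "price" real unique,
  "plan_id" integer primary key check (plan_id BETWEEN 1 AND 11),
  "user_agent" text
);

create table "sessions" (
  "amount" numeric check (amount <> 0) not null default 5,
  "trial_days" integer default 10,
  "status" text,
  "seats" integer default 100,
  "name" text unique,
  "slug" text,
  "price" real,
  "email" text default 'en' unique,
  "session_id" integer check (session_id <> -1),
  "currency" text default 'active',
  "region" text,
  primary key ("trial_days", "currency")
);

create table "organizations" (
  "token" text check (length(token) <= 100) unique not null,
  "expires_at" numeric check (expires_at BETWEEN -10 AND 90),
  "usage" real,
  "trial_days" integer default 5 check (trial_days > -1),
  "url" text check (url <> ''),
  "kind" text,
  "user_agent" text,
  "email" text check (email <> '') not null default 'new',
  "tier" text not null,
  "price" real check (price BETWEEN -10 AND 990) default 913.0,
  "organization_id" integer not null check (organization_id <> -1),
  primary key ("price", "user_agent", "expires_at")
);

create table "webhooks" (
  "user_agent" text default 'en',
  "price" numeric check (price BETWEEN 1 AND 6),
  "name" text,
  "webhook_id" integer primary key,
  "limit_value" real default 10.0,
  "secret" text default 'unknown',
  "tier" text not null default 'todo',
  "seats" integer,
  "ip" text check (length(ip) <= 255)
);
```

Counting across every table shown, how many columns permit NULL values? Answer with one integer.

plans: 5 nullable (secret, region, expires_at, price, user_agent — PK (plan_id) and explicit NOT NULL columns excluded).
sessions: 8 nullable (status, seats, name, slug, price, email, session_id, region — PK (trial_days, currency) and explicit NOT NULL columns excluded).
organizations: 4 nullable (usage, trial_days, url, kind — PK (price, user_agent, expires_at) and explicit NOT NULL columns excluded).
webhooks: 7 nullable (user_agent, price, name, limit_value, secret, seats, ip — PK (webhook_id) and explicit NOT NULL columns excluded).
Total: 5 + 8 + 4 + 7 = 24.

24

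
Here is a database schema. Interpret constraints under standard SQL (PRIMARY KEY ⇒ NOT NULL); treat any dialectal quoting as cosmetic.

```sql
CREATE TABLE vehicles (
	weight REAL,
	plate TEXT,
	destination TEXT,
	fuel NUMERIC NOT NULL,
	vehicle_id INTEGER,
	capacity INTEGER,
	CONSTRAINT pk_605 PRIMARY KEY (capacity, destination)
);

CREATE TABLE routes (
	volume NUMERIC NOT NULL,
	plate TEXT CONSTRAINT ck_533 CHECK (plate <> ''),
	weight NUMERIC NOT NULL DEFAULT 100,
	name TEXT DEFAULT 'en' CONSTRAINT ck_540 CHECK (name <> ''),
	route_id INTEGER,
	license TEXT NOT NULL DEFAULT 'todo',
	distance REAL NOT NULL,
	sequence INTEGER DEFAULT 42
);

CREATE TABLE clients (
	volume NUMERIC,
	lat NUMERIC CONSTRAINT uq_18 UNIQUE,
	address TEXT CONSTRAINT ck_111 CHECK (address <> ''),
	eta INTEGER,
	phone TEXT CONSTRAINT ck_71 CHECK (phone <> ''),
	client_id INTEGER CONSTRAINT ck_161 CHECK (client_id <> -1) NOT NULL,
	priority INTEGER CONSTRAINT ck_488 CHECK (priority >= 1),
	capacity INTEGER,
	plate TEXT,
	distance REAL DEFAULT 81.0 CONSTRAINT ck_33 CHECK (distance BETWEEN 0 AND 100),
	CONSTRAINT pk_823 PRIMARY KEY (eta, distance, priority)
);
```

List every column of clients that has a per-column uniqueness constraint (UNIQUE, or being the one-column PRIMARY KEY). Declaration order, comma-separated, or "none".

- volume: no UNIQUE or single-column PK constraint.
- lat: declared UNIQUE → unique.
- address: no UNIQUE or single-column PK constraint.
- eta: part of a composite PRIMARY KEY — only the tuple is unique, not this column on its own.
- phone: no UNIQUE or single-column PK constraint.
- client_id: no UNIQUE or single-column PK constraint.
- priority: part of a composite PRIMARY KEY — only the tuple is unique, not this column on its own.
- capacity: no UNIQUE or single-column PK constraint.
- plate: no UNIQUE or single-column PK constraint.
- distance: part of a composite PRIMARY KEY — only the tuple is unique, not this column on its own.

lat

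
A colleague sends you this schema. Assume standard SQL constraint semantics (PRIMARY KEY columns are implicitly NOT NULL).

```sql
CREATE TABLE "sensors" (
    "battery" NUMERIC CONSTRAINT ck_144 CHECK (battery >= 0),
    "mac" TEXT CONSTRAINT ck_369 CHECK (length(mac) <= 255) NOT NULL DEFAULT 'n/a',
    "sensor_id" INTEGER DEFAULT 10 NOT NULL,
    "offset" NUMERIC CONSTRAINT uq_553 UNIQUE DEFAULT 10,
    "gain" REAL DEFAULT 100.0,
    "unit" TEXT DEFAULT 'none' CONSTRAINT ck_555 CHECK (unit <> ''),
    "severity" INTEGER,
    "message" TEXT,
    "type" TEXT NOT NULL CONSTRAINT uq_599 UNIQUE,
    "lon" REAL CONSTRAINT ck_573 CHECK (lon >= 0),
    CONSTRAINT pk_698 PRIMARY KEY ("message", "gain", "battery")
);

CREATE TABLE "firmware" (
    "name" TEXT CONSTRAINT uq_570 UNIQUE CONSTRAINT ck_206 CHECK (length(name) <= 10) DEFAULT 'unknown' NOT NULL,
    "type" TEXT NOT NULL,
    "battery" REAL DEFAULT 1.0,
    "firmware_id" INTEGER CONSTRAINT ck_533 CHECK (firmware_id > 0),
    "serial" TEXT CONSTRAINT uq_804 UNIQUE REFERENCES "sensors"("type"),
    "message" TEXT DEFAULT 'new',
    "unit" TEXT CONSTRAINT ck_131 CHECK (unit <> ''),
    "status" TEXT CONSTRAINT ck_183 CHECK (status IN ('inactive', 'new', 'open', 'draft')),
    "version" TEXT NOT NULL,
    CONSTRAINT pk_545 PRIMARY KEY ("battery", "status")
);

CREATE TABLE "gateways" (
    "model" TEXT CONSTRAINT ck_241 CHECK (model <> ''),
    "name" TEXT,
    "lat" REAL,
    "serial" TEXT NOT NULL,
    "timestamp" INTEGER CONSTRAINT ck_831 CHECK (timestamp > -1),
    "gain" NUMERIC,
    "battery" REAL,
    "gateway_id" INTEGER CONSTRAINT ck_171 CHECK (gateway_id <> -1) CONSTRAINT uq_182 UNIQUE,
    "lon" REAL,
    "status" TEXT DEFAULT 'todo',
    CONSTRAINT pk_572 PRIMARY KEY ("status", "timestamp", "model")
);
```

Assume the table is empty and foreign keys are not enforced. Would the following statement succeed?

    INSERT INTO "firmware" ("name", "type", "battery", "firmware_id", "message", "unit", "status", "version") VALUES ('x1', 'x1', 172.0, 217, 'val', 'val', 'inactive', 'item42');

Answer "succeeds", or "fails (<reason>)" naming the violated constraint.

succeeds

NOT NULL columns: battery is supplied; name is supplied; status is supplied; type is supplied; version is supplied.
CHECK constraints: 'x1' satisfies (length(name) <= 10); 217 satisfies (firmware_id > 0); 'val' satisfies (unit <> ''); 'inactive' satisfies (status IN ('inactive', 'new', 'open', 'draft')).
No constraint is violated.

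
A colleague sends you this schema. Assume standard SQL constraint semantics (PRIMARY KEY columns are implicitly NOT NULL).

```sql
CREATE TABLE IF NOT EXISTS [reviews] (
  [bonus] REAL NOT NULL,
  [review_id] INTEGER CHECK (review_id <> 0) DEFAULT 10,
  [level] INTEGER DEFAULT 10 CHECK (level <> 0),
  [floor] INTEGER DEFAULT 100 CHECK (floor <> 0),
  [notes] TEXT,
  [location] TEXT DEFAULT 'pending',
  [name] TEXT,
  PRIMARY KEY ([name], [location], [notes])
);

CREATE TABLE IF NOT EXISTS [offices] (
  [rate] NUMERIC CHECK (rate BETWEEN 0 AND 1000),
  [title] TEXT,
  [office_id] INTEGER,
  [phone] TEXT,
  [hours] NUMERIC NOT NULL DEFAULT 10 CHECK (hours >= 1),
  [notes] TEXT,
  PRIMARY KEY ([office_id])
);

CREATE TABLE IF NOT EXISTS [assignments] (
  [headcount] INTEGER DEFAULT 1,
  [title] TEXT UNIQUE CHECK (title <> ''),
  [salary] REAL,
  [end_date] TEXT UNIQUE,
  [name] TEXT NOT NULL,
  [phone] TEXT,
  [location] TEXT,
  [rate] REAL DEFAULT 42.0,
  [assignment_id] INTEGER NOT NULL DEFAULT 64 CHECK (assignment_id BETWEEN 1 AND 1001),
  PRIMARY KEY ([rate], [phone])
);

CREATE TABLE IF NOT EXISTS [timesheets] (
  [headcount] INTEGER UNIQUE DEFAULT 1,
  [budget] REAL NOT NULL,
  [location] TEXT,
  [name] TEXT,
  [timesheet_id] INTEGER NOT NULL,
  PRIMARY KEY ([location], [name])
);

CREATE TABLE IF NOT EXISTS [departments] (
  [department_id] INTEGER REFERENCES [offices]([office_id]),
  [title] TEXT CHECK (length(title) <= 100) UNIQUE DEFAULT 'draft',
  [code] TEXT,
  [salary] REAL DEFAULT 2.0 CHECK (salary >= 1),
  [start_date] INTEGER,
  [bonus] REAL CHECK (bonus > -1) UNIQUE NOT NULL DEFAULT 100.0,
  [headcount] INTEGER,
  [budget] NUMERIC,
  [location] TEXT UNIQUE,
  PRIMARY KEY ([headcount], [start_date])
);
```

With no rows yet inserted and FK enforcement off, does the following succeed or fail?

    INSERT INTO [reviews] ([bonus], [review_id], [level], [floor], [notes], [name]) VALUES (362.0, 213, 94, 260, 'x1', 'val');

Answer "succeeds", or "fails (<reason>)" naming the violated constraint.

NOT NULL columns: bonus is supplied; location defaults to 'pending'; name is supplied; notes is supplied.
CHECK constraints: 213 satisfies (review_id <> 0); 94 satisfies (level <> 0); 260 satisfies (floor <> 0).
No constraint is violated.

succeeds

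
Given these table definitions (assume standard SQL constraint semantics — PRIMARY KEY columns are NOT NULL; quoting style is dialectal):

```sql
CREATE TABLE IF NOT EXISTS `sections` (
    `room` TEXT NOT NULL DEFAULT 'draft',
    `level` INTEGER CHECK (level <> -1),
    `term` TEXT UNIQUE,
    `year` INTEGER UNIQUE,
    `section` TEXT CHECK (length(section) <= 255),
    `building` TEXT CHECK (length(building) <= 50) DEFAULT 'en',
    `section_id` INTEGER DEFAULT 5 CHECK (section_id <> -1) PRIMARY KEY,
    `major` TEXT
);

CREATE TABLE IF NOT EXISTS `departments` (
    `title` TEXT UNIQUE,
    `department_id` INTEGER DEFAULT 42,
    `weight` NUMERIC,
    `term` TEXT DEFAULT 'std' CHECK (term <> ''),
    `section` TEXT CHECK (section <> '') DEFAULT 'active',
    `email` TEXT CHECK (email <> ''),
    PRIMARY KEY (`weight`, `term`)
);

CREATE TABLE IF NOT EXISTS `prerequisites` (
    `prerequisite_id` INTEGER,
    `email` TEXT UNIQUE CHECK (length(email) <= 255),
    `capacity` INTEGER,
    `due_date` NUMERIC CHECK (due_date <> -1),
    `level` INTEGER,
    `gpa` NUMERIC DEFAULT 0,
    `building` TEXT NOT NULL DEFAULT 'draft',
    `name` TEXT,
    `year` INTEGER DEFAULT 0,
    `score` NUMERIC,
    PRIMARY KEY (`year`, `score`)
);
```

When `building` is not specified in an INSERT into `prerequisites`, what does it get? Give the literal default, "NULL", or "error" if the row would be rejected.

'draft'

building has an explicit DEFAULT 'draft'.
When the column is omitted from an INSERT, that default is used.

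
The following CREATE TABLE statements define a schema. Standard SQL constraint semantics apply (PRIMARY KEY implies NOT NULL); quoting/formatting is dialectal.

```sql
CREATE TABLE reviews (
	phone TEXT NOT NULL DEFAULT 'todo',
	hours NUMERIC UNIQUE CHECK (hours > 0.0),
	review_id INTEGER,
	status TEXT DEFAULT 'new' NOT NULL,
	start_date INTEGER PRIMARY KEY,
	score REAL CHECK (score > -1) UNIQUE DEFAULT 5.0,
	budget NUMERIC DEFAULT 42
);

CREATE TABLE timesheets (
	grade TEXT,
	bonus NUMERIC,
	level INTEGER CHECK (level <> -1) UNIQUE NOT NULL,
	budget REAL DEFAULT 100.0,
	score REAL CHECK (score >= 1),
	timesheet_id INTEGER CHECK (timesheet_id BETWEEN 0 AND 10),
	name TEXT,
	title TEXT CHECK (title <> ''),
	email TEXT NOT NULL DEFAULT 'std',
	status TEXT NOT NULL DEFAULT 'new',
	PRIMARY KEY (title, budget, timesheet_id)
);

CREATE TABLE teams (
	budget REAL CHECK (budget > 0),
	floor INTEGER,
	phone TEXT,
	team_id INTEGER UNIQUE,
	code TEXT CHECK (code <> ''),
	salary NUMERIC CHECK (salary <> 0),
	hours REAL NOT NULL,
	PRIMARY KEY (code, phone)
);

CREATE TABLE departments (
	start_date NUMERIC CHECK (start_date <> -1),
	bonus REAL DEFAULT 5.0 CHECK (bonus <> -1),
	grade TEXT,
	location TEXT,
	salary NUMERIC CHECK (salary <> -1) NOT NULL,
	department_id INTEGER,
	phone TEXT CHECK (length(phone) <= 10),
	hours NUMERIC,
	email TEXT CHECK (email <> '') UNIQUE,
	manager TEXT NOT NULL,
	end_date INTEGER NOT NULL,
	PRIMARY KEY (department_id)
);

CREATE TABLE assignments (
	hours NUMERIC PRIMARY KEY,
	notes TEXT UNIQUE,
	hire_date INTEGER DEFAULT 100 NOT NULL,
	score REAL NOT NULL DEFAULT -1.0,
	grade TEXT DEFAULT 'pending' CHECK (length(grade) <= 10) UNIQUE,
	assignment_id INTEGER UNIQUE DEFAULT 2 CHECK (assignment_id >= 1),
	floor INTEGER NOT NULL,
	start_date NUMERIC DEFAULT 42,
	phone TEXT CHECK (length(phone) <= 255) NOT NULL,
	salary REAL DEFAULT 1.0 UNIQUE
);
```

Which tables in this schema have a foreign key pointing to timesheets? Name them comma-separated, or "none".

No REFERENCES clause anywhere in the schema names timesheets.

none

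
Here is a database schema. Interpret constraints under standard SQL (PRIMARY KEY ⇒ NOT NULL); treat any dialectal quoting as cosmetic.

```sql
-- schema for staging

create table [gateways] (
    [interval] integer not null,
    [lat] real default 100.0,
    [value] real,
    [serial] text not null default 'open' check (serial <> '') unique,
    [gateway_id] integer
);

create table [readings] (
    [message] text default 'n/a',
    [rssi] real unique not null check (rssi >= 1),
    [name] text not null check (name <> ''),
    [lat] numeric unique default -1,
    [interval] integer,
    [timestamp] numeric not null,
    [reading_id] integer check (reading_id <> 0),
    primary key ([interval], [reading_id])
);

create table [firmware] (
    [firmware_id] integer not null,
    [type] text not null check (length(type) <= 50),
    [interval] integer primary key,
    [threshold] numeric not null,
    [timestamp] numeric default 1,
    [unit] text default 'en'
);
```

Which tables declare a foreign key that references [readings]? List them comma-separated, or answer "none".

No REFERENCES clause anywhere in the schema names readings.

none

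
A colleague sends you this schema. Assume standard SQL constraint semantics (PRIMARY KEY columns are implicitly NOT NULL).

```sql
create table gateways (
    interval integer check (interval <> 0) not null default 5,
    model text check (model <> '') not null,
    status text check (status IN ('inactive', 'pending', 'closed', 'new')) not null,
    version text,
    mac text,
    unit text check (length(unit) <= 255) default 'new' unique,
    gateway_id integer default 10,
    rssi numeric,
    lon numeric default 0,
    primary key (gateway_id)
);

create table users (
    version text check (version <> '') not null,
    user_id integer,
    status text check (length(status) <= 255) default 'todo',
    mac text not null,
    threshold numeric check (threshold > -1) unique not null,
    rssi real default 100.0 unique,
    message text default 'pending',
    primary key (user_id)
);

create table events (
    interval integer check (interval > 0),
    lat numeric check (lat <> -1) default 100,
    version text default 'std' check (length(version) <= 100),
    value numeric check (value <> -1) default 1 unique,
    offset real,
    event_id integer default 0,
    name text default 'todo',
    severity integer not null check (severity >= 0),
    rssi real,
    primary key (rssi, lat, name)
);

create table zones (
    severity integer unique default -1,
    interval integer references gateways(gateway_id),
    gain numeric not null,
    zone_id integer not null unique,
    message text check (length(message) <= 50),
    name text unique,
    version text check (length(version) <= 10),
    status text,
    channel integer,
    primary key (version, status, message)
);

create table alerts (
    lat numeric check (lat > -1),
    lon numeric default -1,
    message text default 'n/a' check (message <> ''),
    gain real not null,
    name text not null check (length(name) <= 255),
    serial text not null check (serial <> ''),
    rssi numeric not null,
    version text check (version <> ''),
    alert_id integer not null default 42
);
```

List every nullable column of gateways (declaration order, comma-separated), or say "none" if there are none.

- interval: declared NOT NULL → not nullable.
- model: declared NOT NULL → not nullable.
- status: declared NOT NULL → not nullable.
- version: no NOT NULL constraint applies → nullable.
- mac: no NOT NULL constraint applies → nullable.
- unit: CHECK does not forbid NULL (a CHECK constraint passes when its expression is NULL) → nullable.
- gateway_id: part of the PRIMARY KEY, which implies NOT NULL → not nullable.
- rssi: no NOT NULL constraint applies → nullable.
- lon: DEFAULT only fills an omitted column; an explicit NULL is still allowed → nullable.

version, mac, unit, rssi, lon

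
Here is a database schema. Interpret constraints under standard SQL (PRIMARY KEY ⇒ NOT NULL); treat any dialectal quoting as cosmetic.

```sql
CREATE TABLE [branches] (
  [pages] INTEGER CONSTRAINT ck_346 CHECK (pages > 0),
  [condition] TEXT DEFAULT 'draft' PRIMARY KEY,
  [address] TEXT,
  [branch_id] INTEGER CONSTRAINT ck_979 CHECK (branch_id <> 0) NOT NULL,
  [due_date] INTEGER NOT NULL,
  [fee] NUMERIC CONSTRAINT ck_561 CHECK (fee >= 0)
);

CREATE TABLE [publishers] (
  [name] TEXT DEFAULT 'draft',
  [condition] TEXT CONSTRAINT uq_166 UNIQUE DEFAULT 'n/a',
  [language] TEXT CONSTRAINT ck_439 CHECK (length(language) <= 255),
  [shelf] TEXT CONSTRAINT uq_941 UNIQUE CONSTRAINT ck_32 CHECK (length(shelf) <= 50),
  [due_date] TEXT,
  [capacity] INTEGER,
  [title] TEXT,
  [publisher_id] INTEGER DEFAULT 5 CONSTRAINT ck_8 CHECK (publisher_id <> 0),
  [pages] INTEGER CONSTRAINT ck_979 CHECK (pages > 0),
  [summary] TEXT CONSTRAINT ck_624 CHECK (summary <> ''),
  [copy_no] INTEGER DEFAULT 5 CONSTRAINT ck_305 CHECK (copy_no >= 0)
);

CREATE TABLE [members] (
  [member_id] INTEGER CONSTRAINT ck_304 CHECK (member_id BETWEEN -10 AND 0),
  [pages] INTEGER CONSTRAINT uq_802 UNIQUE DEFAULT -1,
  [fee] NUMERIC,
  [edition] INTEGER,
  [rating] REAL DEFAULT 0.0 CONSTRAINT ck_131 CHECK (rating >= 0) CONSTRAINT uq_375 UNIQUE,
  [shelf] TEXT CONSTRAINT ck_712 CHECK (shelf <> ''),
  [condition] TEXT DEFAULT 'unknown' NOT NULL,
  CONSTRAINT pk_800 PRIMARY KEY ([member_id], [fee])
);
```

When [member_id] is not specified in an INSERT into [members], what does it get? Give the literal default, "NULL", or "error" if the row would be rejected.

member_id has no DEFAULT clause.
Omitting it would insert NULL, but it is part of the PRIMARY KEY, so the INSERT fails.

error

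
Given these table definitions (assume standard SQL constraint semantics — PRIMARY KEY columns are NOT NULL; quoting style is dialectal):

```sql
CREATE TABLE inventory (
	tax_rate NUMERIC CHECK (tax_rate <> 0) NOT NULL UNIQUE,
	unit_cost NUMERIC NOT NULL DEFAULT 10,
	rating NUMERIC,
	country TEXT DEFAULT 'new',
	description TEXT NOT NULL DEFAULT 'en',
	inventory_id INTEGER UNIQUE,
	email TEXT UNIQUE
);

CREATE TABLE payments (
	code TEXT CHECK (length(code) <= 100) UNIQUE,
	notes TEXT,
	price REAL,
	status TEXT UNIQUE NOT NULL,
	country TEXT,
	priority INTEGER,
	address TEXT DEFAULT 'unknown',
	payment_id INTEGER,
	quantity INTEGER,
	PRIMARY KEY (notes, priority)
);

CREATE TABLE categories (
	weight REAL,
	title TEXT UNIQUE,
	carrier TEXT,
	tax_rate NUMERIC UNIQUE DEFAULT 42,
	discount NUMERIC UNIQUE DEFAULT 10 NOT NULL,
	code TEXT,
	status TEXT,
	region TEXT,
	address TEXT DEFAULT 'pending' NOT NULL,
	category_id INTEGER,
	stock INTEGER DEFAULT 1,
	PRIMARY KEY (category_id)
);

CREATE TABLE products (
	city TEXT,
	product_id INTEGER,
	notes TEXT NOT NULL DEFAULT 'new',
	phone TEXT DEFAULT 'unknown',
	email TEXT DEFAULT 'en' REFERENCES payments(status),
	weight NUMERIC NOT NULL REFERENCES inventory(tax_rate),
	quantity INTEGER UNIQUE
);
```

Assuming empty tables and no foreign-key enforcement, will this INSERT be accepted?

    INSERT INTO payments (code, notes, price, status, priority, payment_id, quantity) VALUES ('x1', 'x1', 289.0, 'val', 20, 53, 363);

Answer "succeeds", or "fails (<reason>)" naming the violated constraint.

succeeds

NOT NULL columns: notes is supplied; priority is supplied; status is supplied.
CHECK constraints: 'x1' satisfies (length(code) <= 100).
No constraint is violated.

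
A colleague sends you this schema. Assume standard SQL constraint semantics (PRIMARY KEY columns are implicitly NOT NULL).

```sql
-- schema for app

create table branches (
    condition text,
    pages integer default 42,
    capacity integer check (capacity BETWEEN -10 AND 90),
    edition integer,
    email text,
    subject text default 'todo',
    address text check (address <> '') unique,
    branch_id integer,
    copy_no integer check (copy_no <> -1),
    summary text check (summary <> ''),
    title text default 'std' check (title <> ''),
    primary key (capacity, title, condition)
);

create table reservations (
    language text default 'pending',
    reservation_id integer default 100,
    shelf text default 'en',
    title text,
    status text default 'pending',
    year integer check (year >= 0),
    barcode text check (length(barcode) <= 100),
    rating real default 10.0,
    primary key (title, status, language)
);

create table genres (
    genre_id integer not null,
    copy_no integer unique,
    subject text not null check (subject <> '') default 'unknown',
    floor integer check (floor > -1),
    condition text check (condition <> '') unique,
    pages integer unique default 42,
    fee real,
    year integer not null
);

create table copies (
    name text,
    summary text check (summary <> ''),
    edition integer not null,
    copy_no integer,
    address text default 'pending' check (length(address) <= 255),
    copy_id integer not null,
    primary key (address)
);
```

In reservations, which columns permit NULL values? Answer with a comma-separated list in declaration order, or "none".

- language: part of the PRIMARY KEY, which implies NOT NULL → not nullable.
- reservation_id: DEFAULT only fills an omitted column; an explicit NULL is still allowed → nullable.
- shelf: DEFAULT only fills an omitted column; an explicit NULL is still allowed → nullable.
- title: part of the PRIMARY KEY, which implies NOT NULL → not nullable.
- status: part of the PRIMARY KEY, which implies NOT NULL → not nullable.
- year: CHECK does not forbid NULL (a CHECK constraint passes when its expression is NULL) → nullable.
- barcode: CHECK does not forbid NULL (a CHECK constraint passes when its expression is NULL) → nullable.
- rating: DEFAULT only fills an omitted column; an explicit NULL is still allowed → nullable.

reservation_id, shelf, year, barcode, rating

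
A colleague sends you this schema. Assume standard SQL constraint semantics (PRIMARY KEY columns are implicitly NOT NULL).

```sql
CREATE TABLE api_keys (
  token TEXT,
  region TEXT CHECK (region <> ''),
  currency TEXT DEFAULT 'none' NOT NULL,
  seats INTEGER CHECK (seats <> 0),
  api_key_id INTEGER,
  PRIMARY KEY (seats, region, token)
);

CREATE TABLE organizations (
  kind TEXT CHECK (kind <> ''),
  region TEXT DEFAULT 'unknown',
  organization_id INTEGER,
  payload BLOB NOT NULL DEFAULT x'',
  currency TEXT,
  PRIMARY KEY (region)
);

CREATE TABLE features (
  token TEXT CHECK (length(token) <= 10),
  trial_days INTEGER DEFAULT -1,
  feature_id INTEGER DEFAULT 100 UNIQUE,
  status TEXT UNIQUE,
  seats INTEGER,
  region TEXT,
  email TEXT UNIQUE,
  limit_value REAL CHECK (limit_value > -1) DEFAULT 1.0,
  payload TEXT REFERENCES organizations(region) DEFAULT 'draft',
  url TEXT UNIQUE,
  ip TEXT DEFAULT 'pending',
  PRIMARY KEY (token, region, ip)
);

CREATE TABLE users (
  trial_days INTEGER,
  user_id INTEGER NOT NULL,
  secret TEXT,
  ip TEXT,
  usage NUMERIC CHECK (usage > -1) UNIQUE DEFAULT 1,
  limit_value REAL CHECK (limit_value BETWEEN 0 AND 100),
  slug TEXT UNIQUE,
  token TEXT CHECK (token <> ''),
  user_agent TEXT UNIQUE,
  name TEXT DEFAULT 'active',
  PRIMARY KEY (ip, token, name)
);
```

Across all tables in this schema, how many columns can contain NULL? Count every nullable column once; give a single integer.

18

api_keys: 1 nullable (api_key_id — PK (seats, region, token) and explicit NOT NULL columns excluded).
organizations: 3 nullable (kind, organization_id, currency — PK (region) and explicit NOT NULL columns excluded).
features: 8 nullable (trial_days, feature_id, status, seats, email, limit_value, payload, url — PK (token, region, ip) and explicit NOT NULL columns excluded).
users: 6 nullable (trial_days, secret, usage, limit_value, slug, user_agent — PK (ip, token, name) and explicit NOT NULL columns excluded).
Total: 1 + 3 + 8 + 6 = 18.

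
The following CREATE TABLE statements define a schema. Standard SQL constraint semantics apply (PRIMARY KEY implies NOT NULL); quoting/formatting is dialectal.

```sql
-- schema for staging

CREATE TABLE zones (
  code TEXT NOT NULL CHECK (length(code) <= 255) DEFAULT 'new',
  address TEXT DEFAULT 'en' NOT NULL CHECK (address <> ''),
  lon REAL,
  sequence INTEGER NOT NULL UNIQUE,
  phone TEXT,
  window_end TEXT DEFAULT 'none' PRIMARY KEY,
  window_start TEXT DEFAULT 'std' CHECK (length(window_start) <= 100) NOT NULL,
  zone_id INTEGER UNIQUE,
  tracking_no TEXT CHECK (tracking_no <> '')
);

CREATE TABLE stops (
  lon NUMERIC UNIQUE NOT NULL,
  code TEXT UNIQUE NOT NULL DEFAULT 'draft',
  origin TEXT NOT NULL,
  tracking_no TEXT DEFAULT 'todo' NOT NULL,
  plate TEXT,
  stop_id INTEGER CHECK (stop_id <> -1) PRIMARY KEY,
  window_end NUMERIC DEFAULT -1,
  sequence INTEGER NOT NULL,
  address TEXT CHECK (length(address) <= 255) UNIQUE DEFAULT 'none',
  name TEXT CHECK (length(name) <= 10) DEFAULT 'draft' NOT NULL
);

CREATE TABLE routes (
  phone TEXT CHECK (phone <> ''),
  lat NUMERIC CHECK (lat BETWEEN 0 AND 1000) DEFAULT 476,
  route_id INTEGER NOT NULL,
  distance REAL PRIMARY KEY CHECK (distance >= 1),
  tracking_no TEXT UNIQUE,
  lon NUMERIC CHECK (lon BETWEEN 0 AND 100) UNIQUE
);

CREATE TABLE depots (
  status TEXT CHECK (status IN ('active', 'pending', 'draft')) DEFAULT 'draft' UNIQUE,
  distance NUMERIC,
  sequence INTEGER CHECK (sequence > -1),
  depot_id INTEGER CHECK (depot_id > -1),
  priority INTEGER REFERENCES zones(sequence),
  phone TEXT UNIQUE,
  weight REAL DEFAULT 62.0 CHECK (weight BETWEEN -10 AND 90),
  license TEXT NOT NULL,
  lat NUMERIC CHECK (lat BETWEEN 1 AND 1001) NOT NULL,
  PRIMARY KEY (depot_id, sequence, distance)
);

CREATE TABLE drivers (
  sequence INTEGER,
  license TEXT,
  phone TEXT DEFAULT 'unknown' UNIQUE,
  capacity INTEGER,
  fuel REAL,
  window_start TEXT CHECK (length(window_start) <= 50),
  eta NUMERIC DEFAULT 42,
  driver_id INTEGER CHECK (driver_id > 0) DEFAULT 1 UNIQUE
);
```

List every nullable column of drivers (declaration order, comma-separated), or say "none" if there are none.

sequence, license, phone, capacity, fuel, window_start, eta, driver_id

- sequence: no NOT NULL constraint applies → nullable.
- license: no NOT NULL constraint applies → nullable.
- phone: UNIQUE does not imply NOT NULL → nullable.
- capacity: no NOT NULL constraint applies → nullable.
- fuel: no NOT NULL constraint applies → nullable.
- window_start: CHECK does not forbid NULL (a CHECK constraint passes when its expression is NULL) → nullable.
- eta: DEFAULT only fills an omitted column; an explicit NULL is still allowed → nullable.
- driver_id: CHECK does not forbid NULL (a CHECK constraint passes when its expression is NULL) → nullable.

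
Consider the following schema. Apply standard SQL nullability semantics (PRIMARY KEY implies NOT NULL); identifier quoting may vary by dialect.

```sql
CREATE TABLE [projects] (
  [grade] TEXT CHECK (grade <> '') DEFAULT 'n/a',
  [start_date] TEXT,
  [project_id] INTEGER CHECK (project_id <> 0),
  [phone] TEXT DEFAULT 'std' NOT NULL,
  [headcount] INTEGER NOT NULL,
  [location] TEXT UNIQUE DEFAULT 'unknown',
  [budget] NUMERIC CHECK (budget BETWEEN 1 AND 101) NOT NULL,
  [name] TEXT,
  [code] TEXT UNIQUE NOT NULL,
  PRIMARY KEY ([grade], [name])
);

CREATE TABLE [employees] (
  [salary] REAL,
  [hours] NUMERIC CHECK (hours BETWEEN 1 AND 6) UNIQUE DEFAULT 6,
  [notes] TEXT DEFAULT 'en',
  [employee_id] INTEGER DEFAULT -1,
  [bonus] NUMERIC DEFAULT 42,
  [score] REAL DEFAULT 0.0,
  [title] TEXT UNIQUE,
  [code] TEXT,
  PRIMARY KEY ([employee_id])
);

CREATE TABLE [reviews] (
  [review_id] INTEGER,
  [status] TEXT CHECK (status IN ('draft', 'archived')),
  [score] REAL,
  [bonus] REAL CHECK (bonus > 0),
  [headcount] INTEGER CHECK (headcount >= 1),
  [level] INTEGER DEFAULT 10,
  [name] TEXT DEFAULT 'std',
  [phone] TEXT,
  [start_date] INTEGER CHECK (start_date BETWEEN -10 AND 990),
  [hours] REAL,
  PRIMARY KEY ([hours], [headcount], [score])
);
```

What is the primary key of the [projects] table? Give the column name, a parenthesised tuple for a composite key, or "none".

(grade, name)

A table-level PRIMARY KEY clause names 2 columns: grade, name.
This is a composite key — the combination is unique, not each column individually.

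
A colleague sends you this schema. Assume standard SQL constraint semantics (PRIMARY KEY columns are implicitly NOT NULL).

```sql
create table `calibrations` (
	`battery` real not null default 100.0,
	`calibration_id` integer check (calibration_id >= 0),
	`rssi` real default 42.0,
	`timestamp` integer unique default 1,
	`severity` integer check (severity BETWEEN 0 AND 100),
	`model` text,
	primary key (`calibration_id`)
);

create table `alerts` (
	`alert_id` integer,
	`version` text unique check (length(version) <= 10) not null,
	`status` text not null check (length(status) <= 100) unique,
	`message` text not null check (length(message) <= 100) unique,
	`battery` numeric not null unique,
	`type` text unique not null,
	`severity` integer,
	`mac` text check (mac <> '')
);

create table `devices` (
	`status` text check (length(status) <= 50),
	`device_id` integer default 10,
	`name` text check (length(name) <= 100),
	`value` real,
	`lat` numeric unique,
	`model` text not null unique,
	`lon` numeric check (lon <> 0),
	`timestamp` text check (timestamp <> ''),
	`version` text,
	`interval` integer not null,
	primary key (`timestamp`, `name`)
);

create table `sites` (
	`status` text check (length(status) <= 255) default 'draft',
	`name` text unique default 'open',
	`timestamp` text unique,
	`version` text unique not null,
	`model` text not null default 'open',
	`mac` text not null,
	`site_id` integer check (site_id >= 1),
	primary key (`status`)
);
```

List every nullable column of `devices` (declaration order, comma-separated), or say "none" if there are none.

- status: CHECK does not forbid NULL (a CHECK constraint passes when its expression is NULL) → nullable.
- device_id: DEFAULT only fills an omitted column; an explicit NULL is still allowed → nullable.
- name: part of the PRIMARY KEY, which implies NOT NULL → not nullable.
- value: no NOT NULL constraint applies → nullable.
- lat: UNIQUE does not imply NOT NULL → nullable.
- model: declared NOT NULL → not nullable.
- lon: CHECK does not forbid NULL (a CHECK constraint passes when its expression is NULL) → nullable.
- timestamp: part of the PRIMARY KEY, which implies NOT NULL → not nullable.
- version: no NOT NULL constraint applies → nullable.
- interval: declared NOT NULL → not nullable.

status, device_id, value, lat, lon, version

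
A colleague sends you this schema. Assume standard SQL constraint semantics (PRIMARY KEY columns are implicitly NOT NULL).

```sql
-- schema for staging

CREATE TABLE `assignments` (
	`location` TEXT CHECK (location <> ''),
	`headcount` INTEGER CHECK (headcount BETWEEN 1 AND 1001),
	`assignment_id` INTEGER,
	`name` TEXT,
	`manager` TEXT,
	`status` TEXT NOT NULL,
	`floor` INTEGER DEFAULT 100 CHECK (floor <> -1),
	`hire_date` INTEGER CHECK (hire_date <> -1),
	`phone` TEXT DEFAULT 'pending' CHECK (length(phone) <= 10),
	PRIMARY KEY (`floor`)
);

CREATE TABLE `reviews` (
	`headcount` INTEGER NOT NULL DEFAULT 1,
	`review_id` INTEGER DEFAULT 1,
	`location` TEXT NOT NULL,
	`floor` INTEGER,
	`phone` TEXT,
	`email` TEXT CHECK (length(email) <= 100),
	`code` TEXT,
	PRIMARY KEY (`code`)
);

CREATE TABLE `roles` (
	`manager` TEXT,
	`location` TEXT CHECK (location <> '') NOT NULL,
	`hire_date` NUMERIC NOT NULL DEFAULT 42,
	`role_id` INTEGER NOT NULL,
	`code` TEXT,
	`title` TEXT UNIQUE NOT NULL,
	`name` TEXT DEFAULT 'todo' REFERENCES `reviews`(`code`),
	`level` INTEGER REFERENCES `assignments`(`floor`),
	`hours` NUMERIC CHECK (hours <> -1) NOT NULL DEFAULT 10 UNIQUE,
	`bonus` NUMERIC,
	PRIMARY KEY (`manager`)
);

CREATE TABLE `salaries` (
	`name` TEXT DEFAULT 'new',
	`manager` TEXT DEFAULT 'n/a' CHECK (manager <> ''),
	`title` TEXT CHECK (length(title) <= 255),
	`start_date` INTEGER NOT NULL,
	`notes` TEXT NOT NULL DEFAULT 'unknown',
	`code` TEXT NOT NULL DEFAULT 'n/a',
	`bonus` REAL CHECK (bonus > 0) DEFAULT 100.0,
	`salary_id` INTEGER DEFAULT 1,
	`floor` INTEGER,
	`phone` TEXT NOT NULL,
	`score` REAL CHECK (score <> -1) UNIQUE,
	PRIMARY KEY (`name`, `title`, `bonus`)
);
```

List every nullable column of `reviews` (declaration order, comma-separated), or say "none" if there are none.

review_id, floor, phone, email

- headcount: declared NOT NULL → not nullable.
- review_id: DEFAULT only fills an omitted column; an explicit NULL is still allowed → nullable.
- location: declared NOT NULL → not nullable.
- floor: no NOT NULL constraint applies → nullable.
- phone: no NOT NULL constraint applies → nullable.
- email: CHECK does not forbid NULL (a CHECK constraint passes when its expression is NULL) → nullable.
- code: part of the PRIMARY KEY, which implies NOT NULL → not nullable.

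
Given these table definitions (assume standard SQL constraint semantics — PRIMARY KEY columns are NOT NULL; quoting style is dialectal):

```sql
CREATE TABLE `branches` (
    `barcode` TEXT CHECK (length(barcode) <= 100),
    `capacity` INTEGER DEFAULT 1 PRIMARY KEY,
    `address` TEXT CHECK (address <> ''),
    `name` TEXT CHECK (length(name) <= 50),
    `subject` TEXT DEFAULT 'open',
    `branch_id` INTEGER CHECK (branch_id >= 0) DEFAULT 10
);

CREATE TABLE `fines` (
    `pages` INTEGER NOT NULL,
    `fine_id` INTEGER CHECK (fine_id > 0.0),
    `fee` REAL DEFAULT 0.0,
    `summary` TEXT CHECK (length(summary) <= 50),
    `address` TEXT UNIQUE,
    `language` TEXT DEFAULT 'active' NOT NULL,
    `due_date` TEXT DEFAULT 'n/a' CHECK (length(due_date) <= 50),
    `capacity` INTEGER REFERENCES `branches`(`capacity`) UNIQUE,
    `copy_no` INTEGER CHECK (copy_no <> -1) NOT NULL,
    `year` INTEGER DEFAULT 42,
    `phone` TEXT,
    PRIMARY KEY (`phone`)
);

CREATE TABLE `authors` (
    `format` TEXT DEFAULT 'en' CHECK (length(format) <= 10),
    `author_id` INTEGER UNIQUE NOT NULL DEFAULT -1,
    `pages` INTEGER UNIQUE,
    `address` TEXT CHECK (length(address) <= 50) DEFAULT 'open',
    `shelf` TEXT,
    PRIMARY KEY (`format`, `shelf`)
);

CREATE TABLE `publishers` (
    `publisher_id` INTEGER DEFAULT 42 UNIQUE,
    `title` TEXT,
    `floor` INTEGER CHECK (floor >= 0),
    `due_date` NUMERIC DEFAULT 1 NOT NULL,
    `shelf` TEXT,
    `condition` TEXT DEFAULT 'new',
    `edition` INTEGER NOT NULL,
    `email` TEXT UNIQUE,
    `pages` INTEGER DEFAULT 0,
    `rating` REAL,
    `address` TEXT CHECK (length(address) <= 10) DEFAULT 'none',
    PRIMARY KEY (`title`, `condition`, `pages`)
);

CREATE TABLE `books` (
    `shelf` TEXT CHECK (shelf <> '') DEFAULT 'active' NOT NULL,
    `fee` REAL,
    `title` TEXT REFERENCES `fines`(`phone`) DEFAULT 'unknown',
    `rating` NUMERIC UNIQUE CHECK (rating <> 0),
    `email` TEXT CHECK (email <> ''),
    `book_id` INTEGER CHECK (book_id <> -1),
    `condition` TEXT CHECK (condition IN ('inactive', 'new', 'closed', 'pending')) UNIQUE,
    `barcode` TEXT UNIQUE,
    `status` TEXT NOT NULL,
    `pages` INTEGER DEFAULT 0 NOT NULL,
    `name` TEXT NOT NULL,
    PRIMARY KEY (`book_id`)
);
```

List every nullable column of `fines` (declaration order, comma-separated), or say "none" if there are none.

- pages: declared NOT NULL → not nullable.
- fine_id: CHECK does not forbid NULL (a CHECK constraint passes when its expression is NULL) → nullable.
- fee: DEFAULT only fills an omitted column; an explicit NULL is still allowed → nullable.
- summary: CHECK does not forbid NULL (a CHECK constraint passes when its expression is NULL) → nullable.
- address: UNIQUE does not imply NOT NULL → nullable.
- language: declared NOT NULL → not nullable.
- due_date: CHECK does not forbid NULL (a CHECK constraint passes when its expression is NULL) → nullable.
- capacity: a foreign key column may be NULL unless separately constrained → nullable.
- copy_no: declared NOT NULL → not nullable.
- year: DEFAULT only fills an omitted column; an explicit NULL is still allowed → nullable.
- phone: part of the PRIMARY KEY, which implies NOT NULL → not nullable.

fine_id, fee, summary, address, due_date, capacity, year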